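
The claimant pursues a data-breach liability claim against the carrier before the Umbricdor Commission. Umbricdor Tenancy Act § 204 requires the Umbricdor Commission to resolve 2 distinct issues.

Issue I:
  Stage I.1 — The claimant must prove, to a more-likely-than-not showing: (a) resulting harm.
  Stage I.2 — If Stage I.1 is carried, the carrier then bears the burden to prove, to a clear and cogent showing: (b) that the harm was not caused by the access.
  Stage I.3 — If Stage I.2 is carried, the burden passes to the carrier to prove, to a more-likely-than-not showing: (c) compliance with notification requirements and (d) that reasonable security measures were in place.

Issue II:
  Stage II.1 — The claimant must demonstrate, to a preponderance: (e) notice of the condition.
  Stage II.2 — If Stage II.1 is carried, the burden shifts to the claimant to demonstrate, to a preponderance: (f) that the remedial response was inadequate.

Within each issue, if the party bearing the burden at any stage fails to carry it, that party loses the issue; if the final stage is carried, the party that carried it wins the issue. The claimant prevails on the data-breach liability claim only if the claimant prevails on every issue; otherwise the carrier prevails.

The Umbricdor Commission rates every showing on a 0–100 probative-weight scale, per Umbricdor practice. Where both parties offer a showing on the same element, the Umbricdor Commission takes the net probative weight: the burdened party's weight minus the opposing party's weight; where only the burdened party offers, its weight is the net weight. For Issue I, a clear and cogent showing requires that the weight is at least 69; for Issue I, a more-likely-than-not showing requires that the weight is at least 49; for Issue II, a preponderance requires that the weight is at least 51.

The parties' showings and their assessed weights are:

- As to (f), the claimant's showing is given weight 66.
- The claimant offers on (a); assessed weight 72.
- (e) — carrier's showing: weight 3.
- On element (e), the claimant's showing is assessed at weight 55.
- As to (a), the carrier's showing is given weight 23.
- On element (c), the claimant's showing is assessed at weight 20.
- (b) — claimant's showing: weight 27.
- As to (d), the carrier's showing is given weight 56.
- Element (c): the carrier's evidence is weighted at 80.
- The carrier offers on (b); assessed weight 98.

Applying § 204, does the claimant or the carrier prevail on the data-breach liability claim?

— Issue I —
At Stage I.1 the claimant must meet a more-likely-than-not showing (weight is at least 49): on (a) the weight is 72 less the opposing 23 gives net 49, which does reach 49, so (a) meets the standard.
  Stage I.1 carried; the burden shifts to the carrier.
At Stage I.2 the carrier must meet a clear and cogent showing (weight is at least 69): on (b) the weight is 98 less the opposing 27 gives net 71, ≥ 69, so (b) meets the standard.
  All elements met. The carrier retains the burden for Stage I.3.
At Stage I.3 the carrier must meet a more-likely-than-not showing (weight is at least 49): on (c) the weight is 80 less the opposing 20 gives net 60, which does reach 49, so (c) meets the standard; on (d) the weight is 56, ≥ 49, so (d) meets the standard.
  All elements met at the final stage.
All stages carried — the carrier prevails on this issue.
— Issue II —
Stage II.1 — burden on claimant; standard: a preponderance (weight is at least 51).
    (e): 55 − 3 = 52 ≥ 51 [met]
  Stage II.1 carried; the burden remains with the claimant.
Stage II.2 — burden on claimant; standard: a preponderance (weight is at least 51).
    (f): 66 ≥ 51 [met]
  Stage II.2 carried; the final stage is satisfied.
Every stage carried; the claimant prevails on this issue.
Per-issue: Issue I → carrier; Issue II → claimant. The claimant must prevail on every issue; overall, the carrier prevails.

carrier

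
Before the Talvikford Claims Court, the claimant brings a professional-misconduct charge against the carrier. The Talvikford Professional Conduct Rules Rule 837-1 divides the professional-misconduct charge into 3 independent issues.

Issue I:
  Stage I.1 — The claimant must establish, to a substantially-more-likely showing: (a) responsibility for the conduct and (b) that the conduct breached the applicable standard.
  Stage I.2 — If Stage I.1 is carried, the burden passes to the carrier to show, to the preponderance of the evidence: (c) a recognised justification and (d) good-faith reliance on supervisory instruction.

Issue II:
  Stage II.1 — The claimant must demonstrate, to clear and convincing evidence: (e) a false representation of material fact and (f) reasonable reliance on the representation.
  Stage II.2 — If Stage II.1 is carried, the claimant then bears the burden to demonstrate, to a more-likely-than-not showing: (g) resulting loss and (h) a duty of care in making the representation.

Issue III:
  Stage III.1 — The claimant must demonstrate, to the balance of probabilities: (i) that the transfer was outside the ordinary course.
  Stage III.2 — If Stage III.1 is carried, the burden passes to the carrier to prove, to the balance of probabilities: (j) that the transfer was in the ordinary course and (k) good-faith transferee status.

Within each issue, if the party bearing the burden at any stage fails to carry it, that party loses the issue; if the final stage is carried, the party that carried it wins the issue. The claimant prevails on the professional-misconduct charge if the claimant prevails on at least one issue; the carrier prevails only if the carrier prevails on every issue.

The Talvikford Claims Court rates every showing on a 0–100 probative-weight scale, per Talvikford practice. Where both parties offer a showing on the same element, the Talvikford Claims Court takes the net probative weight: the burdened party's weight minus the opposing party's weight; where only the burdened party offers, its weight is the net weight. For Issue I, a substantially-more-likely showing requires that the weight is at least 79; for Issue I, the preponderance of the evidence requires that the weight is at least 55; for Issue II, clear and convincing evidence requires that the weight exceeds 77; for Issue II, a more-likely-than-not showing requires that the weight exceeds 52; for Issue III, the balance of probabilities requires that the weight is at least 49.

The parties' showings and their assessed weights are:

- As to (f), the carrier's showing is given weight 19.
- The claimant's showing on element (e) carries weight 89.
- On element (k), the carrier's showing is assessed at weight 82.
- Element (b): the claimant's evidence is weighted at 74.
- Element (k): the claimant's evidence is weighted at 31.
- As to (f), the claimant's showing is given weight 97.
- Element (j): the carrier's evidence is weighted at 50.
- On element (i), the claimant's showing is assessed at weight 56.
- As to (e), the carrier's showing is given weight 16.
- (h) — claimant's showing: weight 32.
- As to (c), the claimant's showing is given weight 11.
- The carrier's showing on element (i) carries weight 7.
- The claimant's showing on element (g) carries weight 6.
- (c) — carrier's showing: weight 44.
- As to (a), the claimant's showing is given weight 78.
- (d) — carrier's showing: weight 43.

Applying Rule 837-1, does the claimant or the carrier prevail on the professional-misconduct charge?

carrier

— Issue I —
At Stage I.1 the claimant must meet a substantially-more-likely showing (weight is at least 79): on (a) the weight is 78, < 79, so (a) does not meet the standard; on (b) the weight is 74, which does not reach 79, so (b) does not meet the standard.
  Stage I.1 not carried; the claimant fails its burden.
The carrier prevails on this issue.
— Issue II —
Stage II.1 — burden on claimant; standard: clear and convincing evidence (weight exceeds 77).
    (e): 89 − 16 = 73 ≤ 77 [not met]
    (f): 97 − 19 = 78 > 77 [met]
  Not every element is met, so the claimant fails to carry Stage II.1.
The carrier prevails on this issue.
— Issue III —
Stage III.1 (claimant, the balance of probabilities, weight is at least 49): (i) net 56−7=49 ≥ 49 — meets.
  Stage III.1 is satisfied; the onus moves to the carrier.
Stage III.2 (carrier, the balance of probabilities, weight is at least 49): (j) 50 ≥ 49 — meets; (k) net 82−31=51 ≥ 49 — meets.
  All elements met at the final stage.
With every stage satisfied, the carrier prevails on this issue.
Per-issue: Issue I → carrier; Issue II → carrier; Issue III → carrier. The claimant must prevail on at least one issue; overall, the carrier prevails.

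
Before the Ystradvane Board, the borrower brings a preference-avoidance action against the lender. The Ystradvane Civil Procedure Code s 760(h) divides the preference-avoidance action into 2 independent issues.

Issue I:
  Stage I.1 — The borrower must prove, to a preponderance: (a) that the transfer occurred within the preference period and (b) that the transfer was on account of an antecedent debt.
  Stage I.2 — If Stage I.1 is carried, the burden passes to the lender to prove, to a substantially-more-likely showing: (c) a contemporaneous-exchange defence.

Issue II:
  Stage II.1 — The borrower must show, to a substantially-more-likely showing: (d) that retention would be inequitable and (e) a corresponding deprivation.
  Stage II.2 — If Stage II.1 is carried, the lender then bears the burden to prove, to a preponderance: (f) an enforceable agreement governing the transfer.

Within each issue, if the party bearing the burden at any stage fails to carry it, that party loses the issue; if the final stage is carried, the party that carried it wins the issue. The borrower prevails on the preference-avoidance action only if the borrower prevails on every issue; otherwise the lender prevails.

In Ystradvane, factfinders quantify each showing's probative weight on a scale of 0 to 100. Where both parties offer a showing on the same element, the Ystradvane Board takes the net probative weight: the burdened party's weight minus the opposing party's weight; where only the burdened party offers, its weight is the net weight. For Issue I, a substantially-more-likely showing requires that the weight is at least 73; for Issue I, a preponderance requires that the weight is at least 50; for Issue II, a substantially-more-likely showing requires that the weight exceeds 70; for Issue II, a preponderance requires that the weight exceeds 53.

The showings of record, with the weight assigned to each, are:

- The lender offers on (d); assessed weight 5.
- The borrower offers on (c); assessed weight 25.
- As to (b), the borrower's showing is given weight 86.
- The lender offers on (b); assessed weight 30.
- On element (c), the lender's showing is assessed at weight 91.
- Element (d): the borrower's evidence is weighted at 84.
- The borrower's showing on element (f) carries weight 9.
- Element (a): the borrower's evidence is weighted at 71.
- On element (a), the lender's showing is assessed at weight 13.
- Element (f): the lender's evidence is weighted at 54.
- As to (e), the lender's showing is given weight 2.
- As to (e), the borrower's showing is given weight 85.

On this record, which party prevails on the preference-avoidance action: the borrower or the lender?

borrower

— Issue I —
Stage I.1 (borrower, a preponderance, weight is at least 50): (a) net 71−13=58 ≥ 50 — meets; (b) net 86−30=56 ≥ 50 — meets.
  The borrower carries Stage I.1; the lender now bears the burden.
Stage I.2 (lender, a substantially-more-likely showing, weight is at least 73): (c) net 91−25=66 < 73 — fails.
  Stage I.2 not carried; the lender fails its burden.
The analysis ends at Stage I.2; the borrower prevails on this issue.
— Issue II —
Stage II.1 — burden on borrower; standard: a substantially-more-likely showing (weight exceeds 70).
    (d): 84 − 5 = 79 > 70 [met]
    (e): 85 − 2 = 83 > 70 [met]
  The borrower carries Stage II.1; the lender now bears the burden.
Stage II.2 — burden on lender; standard: a preponderance (weight exceeds 53).
    (f): 54 − 9 = 45 ≤ 53 [not met]
  Stage II.2 not carried; the lender fails its burden.
So the borrower prevails on this issue.
Per-issue: Issue I → borrower; Issue II → borrower. The borrower must prevail on every issue; overall, the borrower prevails.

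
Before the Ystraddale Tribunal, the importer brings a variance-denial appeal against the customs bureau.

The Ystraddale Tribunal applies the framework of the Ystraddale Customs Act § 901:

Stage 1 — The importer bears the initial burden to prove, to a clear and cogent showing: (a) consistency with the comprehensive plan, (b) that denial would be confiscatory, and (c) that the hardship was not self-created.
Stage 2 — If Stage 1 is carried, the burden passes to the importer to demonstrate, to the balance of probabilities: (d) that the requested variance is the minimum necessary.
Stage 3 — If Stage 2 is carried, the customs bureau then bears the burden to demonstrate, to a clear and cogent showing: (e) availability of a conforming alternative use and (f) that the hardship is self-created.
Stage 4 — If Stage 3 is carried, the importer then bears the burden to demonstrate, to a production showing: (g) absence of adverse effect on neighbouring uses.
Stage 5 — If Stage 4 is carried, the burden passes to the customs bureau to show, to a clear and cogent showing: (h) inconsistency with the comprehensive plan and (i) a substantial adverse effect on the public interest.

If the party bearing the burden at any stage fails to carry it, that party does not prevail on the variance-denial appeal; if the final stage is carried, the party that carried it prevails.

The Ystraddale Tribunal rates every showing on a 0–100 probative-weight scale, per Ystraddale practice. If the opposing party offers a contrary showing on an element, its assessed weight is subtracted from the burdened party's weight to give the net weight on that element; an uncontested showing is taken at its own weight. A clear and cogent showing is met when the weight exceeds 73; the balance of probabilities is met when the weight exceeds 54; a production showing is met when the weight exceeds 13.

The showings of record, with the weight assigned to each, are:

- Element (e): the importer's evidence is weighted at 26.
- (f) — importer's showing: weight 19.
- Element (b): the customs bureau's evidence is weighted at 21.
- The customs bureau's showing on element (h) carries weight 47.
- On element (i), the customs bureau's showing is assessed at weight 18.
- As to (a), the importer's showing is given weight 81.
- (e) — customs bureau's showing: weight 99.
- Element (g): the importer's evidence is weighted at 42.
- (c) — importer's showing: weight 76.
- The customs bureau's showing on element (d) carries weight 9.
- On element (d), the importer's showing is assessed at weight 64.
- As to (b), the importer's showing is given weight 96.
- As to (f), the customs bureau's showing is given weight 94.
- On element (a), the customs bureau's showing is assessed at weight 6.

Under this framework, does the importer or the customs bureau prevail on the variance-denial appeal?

importer

Stage 1 (importer, a clear and cogent showing, weight exceeds 73): (a) net 81−6=75 > 73 — meets; (b) net 96−21=75 > 73 — meets; (c) 76 > 73 — meets.
  Stage 1 is satisfied; the importer continues to bear the burden.
Stage 2 (importer, the balance of probabilities, weight exceeds 54): (d) net 64−9=55 > 54 — meets.
  The importer carries Stage 2; the customs bureau now bears the burden.
Stage 3 (customs bureau, a clear and cogent showing, weight exceeds 73): (e) net 99−26=73 ≤ 73 — fails; (f) net 94−19=75 > 73 — meets.
  The customs bureau does not carry Stage 3.
The importer prevails.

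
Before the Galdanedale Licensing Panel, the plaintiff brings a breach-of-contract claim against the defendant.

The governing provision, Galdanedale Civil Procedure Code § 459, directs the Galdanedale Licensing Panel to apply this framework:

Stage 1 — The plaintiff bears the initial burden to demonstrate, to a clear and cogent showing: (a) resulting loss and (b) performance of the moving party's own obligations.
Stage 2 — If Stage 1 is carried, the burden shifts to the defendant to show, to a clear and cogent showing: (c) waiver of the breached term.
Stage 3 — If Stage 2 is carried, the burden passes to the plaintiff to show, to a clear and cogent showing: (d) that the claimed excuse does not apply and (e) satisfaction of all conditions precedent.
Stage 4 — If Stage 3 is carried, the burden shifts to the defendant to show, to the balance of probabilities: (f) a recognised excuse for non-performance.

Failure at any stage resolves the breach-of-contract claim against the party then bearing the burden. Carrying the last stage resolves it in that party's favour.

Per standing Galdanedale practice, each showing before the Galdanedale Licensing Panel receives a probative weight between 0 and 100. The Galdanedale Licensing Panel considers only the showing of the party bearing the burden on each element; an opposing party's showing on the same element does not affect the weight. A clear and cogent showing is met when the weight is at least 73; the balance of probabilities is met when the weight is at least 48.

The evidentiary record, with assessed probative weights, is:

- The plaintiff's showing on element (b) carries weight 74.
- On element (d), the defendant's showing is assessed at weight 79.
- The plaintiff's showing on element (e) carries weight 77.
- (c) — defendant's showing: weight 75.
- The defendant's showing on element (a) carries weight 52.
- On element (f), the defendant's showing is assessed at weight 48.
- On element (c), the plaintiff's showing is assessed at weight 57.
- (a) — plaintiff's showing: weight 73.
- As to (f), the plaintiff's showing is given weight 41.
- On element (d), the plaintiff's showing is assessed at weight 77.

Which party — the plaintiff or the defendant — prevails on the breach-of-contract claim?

defendant

At Stage 1 the plaintiff must meet a clear and cogent showing (weight is at least 73): on (a) the weight is 73 (the defendant's 52 is given no effect), which does reach 73, so (a) meets the standard; on (b) the weight is 74, ≥ 73, so (b) meets the standard.
  Stage 1 is satisfied; the onus moves to the defendant.
At Stage 2 the defendant must meet a clear and cogent showing (weight is at least 73): on (c) the weight is 75 (the plaintiff's 57 is given no effect), which does reach 73, so (c) meets the standard.
  Stage 2 is satisfied; the onus moves to the plaintiff.
At Stage 3 the plaintiff must meet a clear and cogent showing (weight is at least 73): on (d) the weight is 77 (the defendant's 79 is given no effect), which does reach 73, so (d) meets the standard; on (e) the weight is 77, which does reach 73, so (e) meets the standard.
  Stage 3 is satisfied; the onus moves to the defendant.
At Stage 4 the defendant must meet the balance of probabilities (weight is at least 48): on (f) the weight is 48 (the plaintiff's 41 is given no effect), ≥ 48, so (f) meets the standard.
  Stage 4 carried; the final stage is satisfied.
With every stage satisfied, the defendant prevails.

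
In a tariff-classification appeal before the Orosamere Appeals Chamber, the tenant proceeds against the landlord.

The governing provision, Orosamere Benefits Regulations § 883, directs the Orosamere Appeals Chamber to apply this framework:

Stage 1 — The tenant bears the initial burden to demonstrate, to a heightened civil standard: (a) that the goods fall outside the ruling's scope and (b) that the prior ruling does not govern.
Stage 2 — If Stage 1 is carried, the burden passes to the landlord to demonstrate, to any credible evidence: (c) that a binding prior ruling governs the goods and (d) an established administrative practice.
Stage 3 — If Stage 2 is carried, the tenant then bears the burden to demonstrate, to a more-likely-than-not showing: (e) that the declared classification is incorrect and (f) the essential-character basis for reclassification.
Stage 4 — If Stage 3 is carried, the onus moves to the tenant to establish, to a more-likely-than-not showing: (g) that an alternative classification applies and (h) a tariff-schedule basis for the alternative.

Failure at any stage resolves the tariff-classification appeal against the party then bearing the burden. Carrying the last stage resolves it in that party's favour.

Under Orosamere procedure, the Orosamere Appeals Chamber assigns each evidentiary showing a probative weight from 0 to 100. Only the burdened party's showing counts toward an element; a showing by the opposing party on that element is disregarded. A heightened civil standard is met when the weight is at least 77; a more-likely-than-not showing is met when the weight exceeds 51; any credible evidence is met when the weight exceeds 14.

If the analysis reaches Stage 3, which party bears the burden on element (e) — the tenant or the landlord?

tenant

Stage 3's rule assigns the burden to the tenant (to a more-likely-than-not showing).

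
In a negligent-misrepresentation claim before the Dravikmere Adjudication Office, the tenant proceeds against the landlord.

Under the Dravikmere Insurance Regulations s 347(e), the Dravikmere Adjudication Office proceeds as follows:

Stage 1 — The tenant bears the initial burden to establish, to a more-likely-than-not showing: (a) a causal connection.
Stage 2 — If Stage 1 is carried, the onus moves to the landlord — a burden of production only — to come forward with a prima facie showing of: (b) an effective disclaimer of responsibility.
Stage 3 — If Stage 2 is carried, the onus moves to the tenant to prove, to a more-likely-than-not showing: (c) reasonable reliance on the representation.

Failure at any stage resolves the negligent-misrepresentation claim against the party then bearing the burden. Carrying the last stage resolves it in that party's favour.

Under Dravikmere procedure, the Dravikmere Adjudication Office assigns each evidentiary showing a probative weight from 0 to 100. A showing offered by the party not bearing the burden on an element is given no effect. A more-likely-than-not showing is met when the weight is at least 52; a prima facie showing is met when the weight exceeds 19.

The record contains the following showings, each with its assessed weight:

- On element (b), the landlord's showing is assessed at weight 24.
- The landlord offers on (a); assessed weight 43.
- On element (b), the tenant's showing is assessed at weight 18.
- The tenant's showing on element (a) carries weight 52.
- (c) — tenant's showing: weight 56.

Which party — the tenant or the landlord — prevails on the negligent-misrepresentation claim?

Stage 1 (tenant, a more-likely-than-not showing, weight is at least 52): (a) 52 (landlord's 43 disregarded) ≥ 52 — meets.
  The tenant carries Stage 1; the landlord now bears the burden.
Stage 2 (landlord, a prima facie showing, weight exceeds 19): (b) 24 (tenant's 18 disregarded) > 19 — meets.
  Stage 2 is satisfied; the onus moves to the tenant.
Stage 3 (tenant, a more-likely-than-not showing, weight is at least 52): (c) 56 ≥ 52 — meets.
  Stage 3 carried; the final stage is satisfied.
Every stage carried; the tenant prevails.

tenant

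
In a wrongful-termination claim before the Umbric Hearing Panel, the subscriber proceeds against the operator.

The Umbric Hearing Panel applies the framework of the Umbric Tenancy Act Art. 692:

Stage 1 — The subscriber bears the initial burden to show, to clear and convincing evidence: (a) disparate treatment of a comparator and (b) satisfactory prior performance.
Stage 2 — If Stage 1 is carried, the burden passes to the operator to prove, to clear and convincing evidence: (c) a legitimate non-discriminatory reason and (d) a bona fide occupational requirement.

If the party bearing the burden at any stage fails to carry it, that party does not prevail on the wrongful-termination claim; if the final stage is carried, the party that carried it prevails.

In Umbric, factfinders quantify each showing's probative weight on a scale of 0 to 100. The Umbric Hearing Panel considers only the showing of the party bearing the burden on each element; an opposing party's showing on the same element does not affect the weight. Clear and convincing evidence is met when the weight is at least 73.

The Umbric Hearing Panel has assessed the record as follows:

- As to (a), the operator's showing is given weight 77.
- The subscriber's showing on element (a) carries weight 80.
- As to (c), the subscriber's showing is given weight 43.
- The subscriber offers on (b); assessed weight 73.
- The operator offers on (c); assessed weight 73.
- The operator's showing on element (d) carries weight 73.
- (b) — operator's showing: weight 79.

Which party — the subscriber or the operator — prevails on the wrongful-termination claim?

At Stage 1 the subscriber must meet clear and convincing evidence (weight is at least 73): on (a) the weight is 80 (the operator's 77 is given no effect), ≥ 73, so (a) meets the standard; on (b) the weight is 73 (the operator's 79 is given no effect), which does reach 73, so (b) meets the standard.
  Stage 1 carried; the burden shifts to the operator.
At Stage 2 the operator must meet clear and convincing evidence (weight is at least 73): on (c) the weight is 73 (the subscriber's 43 is given no effect), which does reach 73, so (c) meets the standard; on (d) the weight is 73, which does reach 73, so (d) meets the standard.
  Stage 2 carried; the final stage is satisfied.
Every stage carried; the operator prevails.

operator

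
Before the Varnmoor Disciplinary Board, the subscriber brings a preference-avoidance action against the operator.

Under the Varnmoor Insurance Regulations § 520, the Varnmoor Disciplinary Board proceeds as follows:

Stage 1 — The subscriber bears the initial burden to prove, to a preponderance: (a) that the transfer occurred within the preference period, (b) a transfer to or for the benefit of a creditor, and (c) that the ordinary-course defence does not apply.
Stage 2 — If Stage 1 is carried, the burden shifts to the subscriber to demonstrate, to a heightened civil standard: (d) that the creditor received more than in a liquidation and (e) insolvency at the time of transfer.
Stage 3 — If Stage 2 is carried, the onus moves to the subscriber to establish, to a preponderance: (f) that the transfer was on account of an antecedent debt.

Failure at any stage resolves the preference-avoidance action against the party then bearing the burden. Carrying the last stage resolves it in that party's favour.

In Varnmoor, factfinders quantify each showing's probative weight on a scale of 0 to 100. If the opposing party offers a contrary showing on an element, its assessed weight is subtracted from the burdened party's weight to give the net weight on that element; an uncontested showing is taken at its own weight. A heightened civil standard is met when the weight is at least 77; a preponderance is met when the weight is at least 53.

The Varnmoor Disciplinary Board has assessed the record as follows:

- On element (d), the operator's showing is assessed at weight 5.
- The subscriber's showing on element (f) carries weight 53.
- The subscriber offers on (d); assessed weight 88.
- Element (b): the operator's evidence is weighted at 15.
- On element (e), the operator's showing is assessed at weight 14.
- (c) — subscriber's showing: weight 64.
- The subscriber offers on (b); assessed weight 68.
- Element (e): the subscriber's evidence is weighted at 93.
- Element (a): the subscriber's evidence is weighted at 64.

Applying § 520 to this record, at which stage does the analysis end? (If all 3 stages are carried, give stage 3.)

stage 3

At Stage 1 the subscriber must meet a preponderance (weight is at least 53): on (a) the weight is 64, ≥ 53, so (a) meets the standard; on (b) the weight is 68 less the opposing 15 gives net 53, which does reach 53, so (b) meets the standard; on (c) the weight is 64, which does reach 53, so (c) meets the standard.
  All elements met. The subscriber retains the burden for Stage 2.
At Stage 2 the subscriber must meet a heightened civil standard (weight is at least 77): on (d) the weight is 88 less the opposing 5 gives net 83, which does reach 77, so (d) meets the standard; on (e) the weight is 93 less the opposing 14 gives net 79, which does reach 77, so (e) meets the standard.
  All elements met. The subscriber retains the burden for Stage 3.
At Stage 3 the subscriber must meet a preponderance (weight is at least 53): on (f) the weight is 53, ≥ 53, so (f) meets the standard.
  All elements met at the final stage.
Every stage carried; the subscriber prevails.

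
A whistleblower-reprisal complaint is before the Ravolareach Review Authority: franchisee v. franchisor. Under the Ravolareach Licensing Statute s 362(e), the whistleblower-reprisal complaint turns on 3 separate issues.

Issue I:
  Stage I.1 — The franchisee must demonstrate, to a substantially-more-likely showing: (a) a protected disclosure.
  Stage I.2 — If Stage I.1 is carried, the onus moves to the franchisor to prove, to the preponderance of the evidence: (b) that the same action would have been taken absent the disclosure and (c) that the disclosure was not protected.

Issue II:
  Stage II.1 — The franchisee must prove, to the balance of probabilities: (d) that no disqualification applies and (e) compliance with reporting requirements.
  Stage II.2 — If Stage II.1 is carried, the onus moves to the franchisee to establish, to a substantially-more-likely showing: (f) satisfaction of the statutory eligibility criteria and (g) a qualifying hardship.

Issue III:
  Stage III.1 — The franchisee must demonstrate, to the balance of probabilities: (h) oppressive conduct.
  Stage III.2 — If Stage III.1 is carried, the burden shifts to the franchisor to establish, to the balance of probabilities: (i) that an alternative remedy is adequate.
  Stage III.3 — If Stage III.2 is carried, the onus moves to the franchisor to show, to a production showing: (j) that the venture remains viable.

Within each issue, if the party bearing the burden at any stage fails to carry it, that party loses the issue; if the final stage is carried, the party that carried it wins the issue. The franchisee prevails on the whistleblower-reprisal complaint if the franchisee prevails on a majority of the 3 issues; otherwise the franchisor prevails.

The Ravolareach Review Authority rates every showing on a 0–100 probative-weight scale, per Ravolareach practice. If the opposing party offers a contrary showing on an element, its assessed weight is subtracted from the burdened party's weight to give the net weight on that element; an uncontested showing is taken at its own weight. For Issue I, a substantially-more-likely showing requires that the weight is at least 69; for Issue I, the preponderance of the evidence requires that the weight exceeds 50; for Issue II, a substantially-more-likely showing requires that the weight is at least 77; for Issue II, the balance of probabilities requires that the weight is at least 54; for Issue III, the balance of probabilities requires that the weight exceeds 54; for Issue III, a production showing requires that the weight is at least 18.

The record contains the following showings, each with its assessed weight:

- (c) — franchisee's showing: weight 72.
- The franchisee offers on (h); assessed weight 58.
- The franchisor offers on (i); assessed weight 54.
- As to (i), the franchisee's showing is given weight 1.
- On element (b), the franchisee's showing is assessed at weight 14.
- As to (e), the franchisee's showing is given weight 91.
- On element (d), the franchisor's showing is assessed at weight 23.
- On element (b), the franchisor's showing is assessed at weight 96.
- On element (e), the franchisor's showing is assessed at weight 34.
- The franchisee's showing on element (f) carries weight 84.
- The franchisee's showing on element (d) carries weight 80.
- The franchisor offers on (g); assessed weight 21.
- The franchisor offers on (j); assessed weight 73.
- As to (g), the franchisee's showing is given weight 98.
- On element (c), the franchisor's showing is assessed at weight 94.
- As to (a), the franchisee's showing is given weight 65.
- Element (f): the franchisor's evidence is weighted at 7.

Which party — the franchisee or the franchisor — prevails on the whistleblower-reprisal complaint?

— Issue I —
Stage I.1 — burden on franchisee; standard: a substantially-more-likely showing (weight is at least 69).
    (a): 65 < 69 [not met]
  Stage I.1 not carried; the franchisee fails its burden.
The analysis ends at Stage I.1; the franchisor prevails on this issue.
— Issue II —
Stage II.1 — burden on franchisee; standard: the balance of probabilities (weight is at least 54).
    (d): 80 − 23 = 57 ≥ 54 [met]
    (e): 91 − 34 = 57 ≥ 54 [met]
  All elements met. The franchisee retains the burden for Stage II.2.
Stage II.2 — burden on franchisee; standard: a substantially-more-likely showing (weight is at least 77).
    (f): 84 − 7 = 77 ≥ 77 [met]
    (g): 98 − 21 = 77 ≥ 77 [met]
  The franchisee carries the last stage.
With every stage satisfied, the franchisee prevails on this issue.
— Issue III —
Stage III.1 — burden on franchisee; standard: the balance of probabilities (weight exceeds 54).
    (h): 58 > 54 [met]
  All elements met. The burden passes to the franchisor.
Stage III.2 — burden on franchisor; standard: the balance of probabilities (weight exceeds 54).
    (i): 54 − 1 = 53 ≤ 54 [not met]
  Stage III.2 not carried; the franchisor fails its burden.
The analysis ends at Stage III.2; the franchisee prevails on this issue.
Per-issue: Issue I → franchisor; Issue II → franchisee; Issue III → franchisee. The franchisee must prevail on a majority of issues; overall, the franchisee prevails.

franchisee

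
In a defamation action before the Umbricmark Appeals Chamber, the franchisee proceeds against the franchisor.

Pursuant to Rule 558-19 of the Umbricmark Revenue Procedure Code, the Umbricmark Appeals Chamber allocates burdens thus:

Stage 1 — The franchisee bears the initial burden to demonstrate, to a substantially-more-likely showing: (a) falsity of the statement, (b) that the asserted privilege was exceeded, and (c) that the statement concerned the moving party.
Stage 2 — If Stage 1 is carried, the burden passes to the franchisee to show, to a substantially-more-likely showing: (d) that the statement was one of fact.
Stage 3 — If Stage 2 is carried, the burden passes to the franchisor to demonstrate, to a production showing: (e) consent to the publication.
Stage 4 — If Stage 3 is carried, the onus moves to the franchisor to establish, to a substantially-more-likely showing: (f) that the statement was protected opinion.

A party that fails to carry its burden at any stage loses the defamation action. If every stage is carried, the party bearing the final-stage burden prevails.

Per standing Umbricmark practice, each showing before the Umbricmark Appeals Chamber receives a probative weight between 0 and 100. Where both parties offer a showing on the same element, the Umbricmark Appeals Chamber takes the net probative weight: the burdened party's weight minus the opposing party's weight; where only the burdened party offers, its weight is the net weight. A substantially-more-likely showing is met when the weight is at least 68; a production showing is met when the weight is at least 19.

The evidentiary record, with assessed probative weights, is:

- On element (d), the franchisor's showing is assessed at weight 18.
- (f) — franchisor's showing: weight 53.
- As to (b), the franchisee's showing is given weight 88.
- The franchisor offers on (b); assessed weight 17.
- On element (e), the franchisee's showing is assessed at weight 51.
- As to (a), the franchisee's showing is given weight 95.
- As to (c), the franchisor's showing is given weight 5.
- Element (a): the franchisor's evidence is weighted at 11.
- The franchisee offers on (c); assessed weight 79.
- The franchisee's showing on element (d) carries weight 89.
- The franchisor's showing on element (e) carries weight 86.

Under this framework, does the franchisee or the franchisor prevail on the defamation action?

Stage 1 (franchisee, a substantially-more-likely showing, weight is at least 68): (a) net 95−11=84 ≥ 68 — meets; (b) net 88−17=71 ≥ 68 — meets; (c) net 79−5=74 ≥ 68 — meets.
  Stage 1 is satisfied; the franchisee continues to bear the burden.
Stage 2 (franchisee, a substantially-more-likely showing, weight is at least 68): (d) net 89−18=71 ≥ 68 — meets.
  Stage 2 carried; the burden shifts to the franchisor.
Stage 3 (franchisor, a production showing, weight is at least 19): (e) net 86−51=35 ≥ 19 — meets.
  Stage 3 is satisfied; the franchisor continues to bear the burden.
Stage 4 (franchisor, a substantially-more-likely showing, weight is at least 68): (f) 53 < 68 — fails.
  The franchisor does not carry Stage 4.
The analysis ends at Stage 4; the franchisee prevails.

franchisee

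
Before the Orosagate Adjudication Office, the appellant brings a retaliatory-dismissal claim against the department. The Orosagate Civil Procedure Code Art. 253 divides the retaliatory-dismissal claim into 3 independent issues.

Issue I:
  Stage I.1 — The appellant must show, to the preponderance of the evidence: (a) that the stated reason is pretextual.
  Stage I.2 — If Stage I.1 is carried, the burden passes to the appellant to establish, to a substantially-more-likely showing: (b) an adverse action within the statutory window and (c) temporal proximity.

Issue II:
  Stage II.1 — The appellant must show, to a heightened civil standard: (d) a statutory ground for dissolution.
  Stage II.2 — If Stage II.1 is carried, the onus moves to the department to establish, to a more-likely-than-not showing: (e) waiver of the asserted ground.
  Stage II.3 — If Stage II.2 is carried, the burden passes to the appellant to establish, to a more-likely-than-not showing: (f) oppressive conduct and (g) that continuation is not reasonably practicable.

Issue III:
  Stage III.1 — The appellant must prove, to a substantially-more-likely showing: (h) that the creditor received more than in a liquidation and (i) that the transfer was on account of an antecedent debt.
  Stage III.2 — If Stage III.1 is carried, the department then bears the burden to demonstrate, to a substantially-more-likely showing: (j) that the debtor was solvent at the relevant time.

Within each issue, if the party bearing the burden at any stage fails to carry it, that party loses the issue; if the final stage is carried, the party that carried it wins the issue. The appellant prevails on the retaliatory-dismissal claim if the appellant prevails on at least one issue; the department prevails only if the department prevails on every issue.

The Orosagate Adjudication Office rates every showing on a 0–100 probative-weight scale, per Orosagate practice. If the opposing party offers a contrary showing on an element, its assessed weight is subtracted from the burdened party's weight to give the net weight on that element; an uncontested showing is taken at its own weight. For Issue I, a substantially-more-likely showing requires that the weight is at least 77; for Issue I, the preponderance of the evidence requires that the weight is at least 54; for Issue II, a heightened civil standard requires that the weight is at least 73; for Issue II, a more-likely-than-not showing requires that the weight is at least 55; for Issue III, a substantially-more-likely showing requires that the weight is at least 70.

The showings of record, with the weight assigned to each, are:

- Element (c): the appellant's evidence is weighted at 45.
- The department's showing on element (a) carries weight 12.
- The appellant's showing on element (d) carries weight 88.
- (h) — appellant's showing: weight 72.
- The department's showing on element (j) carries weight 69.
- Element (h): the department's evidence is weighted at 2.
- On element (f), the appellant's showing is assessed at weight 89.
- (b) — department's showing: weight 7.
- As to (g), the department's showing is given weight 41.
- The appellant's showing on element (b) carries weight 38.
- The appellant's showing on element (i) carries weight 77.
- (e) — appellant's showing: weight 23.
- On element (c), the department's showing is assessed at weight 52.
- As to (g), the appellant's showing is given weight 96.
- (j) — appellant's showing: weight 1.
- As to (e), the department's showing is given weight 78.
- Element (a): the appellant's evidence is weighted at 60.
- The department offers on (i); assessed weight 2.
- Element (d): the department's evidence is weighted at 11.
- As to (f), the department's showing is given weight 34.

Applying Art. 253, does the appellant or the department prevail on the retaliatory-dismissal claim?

— Issue I —
Stage I.1 — burden on appellant; standard: the preponderance of the evidence (weight is at least 54).
    (a): 60 − 12 = 48 < 54 [not met]
  Stage I.1 not carried; the appellant fails its burden.
The analysis ends at Stage I.1; the department prevails on this issue.
— Issue II —
Stage II.1 (appellant, a heightened civil standard, weight is at least 73): (d) net 88−11=77 ≥ 73 — meets.
  All elements met. The burden passes to the department.
Stage II.2 (department, a more-likely-than-not showing, weight is at least 55): (e) net 78−23=55 ≥ 55 — meets.
  The department carries Stage II.2; the appellant now bears the burden.
Stage II.3 (appellant, a more-likely-than-not showing, weight is at least 55): (f) net 89−34=55 ≥ 55 — meets; (g) net 96−41=55 ≥ 55 — meets.
  All elements met at the final stage.
With every stage satisfied, the appellant prevails on this issue.
— Issue III —
At Stage III.1 the appellant must meet a substantially-more-likely showing (weight is at least 70): on (h) the weight is 72 less the opposing 2 gives net 70, which does reach 70, so (h) meets the standard; on (i) the weight is 77 less the opposing 2 gives net 75, which does reach 70, so (i) meets the standard.
  Stage III.1 is satisfied; the onus moves to the department.
At Stage III.2 the department must meet a substantially-more-likely showing (weight is at least 70): on (j) the weight is 69 less the opposing 1 gives net 68, which does not reach 70, so (j) does not meet the standard.
  Not every element is met, so the department fails to carry Stage III.2.
So the appellant prevails on this issue.
Per-issue: Issue I → department; Issue II → appellant; Issue III → appellant. The appellant must prevail on at least one issue; overall, the appellant prevails.

appellant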